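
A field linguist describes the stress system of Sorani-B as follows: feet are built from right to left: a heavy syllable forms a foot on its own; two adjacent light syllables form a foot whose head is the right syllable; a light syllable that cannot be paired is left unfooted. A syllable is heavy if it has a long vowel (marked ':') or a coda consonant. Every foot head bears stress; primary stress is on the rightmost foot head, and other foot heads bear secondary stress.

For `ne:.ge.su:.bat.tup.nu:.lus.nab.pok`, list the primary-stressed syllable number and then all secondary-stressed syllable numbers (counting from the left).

Weights: 1 ne: H, 2 ge L, 3 su: H, 4 bat H, 5 tup H, 6 nu: H, 7 lus H, 8 nab H, 9 pok H.
Parse right to left (heavy = foot alone; LL = one foot; stranded L unfooted): (ˈne:) ge (ˈsu:) (ˈbat) (ˈtup) (ˈnu:) (ˈlus) (ˈnab) (ˈpok).
Foot heads: 1, 3, 4, 5, 6, 7, 8, 9.
Primary stress on the rightmost head = syllable 9.
Secondary stress on 1, 3, 4, 5, 6, 7, 8: ˌne:.ge.ˌsu:.ˌbat.ˌtup.ˌnu:.ˌlus.ˌnab.ˈpok.

primary 9, secondary 1, 3, 4, 5, 6, 7, 8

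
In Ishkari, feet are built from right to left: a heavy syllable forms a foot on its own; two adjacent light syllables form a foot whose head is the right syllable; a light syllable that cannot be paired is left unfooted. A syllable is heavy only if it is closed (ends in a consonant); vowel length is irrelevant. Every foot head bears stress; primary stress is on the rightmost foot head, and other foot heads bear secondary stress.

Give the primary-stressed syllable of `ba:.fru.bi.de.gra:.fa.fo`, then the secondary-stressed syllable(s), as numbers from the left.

Weights: 1 ba: L, 2 fru L, 3 bi L, 4 de L, 5 gra: L, 6 fa L, 7 fo L.
Parse right to left (heavy = foot alone; LL = one foot; stranded L unfooted): ba: (fru.ˈbi) (de.ˈgra:) (fa.ˈfo).
Foot heads: 3, 5, 7.
Primary stress on the rightmost head = syllable 7.
Secondary stress on 3, 5: ba:.fru.ˌbi.de.ˌgra:.fa.ˈfo.

primary 7, secondary 3, 5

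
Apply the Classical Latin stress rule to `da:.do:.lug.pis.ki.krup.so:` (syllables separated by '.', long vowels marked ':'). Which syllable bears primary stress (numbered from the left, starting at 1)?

Classical Latin: stress the penult if heavy (long vowel or closed), else the antepenult.
Weights: 5 ki L, 6 krup H, 7 so: H.
The penult (syllable 6, krup) is heavy, so it takes stress.
Stress on syllable 6: da:.do:.lug.pis.ki.ˈkrup.so:.

6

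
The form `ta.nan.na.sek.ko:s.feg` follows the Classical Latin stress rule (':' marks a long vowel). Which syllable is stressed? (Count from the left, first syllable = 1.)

5

Classical Latin: stress the penult if heavy (long vowel or closed), else the antepenult.
Weights: 4 sek H, 5 ko:s H, 6 feg H.
The penult (syllable 5, ko:s) is heavy, so it takes stress.
Stress on syllable 5: ta.nan.na.sek.ˈko:s.feg.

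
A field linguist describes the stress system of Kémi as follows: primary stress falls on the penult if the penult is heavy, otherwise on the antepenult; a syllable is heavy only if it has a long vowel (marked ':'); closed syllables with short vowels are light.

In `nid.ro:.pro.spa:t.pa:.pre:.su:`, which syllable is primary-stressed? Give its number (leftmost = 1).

Weights: 5 pa: H, 6 pre: H, 7 su: H.
The penult (syllable 6, pre:) is heavy, so it takes stress.
Primary stress: syllable 6 → nid.ro:.pro.spa:t.pa:.ˈpre:.su:.

6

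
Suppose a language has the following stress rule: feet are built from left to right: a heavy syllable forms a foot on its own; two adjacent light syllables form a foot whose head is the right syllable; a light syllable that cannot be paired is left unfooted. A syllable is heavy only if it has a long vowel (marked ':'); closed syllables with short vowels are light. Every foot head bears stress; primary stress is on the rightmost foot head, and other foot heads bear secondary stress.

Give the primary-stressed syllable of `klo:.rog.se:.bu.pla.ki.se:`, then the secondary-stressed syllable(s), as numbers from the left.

Weights: 1 klo: H, 2 rog L, 3 se: H, 4 bu L, 5 pla L, 6 ki L, 7 se: H.
Parse left to right (heavy = foot alone; LL = one foot; stranded L unfooted): (ˈklo:) rog (ˈse:) (bu.ˈpla) ki (ˈse:).
Foot heads: 1, 3, 5, 7.
Primary stress on the rightmost head = syllable 7.
Secondary stress on 1, 3, 5: ˌklo:.rog.ˌse:.bu.ˌpla.ki.ˈse:.

primary 7, secondary 1, 3, 5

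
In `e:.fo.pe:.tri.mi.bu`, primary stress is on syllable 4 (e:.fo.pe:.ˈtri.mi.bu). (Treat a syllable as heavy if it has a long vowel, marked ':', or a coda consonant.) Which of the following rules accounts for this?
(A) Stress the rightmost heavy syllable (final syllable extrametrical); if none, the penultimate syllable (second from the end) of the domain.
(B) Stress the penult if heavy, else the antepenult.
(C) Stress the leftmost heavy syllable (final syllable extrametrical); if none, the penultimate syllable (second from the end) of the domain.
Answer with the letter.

B

Rule A → syllable 3 (observed: 4).
Rule B → syllable 4 ✓.
Rule C → syllable 1 (observed: 4).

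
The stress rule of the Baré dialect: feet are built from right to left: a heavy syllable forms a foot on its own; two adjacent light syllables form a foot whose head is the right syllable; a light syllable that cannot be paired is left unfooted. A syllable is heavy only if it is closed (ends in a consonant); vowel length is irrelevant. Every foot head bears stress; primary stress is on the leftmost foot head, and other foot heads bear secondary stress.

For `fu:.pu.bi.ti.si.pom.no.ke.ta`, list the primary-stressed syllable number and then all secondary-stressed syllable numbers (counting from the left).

Weights: 1 fu: L, 2 pu L, 3 bi L, 4 ti L, 5 si L, 6 pom H, 7 no L, 8 ke L, 9 ta L.
Parse right to left (heavy = foot alone; LL = one foot; stranded L unfooted): fu: (pu.ˈbi) (ti.ˈsi) (ˈpom) no (ke.ˈta).
Foot heads: 3, 5, 6, 9.
Primary stress on the leftmost head = syllable 3.
Secondary stress on 5, 6, 9: fu:.pu.ˈbi.ti.ˌsi.ˌpom.no.ke.ˌta.

primary 3, secondary 5, 6, 9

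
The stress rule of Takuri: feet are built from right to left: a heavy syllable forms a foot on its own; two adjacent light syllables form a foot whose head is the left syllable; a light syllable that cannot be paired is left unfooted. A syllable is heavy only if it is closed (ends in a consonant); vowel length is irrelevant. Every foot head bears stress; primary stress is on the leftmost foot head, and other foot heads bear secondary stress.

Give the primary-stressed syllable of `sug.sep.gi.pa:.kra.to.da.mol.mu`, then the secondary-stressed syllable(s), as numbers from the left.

Weights: 1 sug H, 2 sep H, 3 gi L, 4 pa: L, 5 kra L, 6 to L, 7 da L, 8 mol H, 9 mu L.
Parse right to left (heavy = foot alone; LL = one foot; stranded L unfooted): (ˈsug) (ˈsep) gi (ˈpa:.kra) (ˈto.da) (ˈmol) mu.
Foot heads: 1, 2, 4, 6, 8.
Primary stress on the leftmost head = syllable 1.
Secondary stress on 2, 4, 6, 8: ˈsug.ˌsep.gi.ˌpa:.kra.ˌto.da.ˌmol.mu.

primary 1, secondary 2, 4, 6, 8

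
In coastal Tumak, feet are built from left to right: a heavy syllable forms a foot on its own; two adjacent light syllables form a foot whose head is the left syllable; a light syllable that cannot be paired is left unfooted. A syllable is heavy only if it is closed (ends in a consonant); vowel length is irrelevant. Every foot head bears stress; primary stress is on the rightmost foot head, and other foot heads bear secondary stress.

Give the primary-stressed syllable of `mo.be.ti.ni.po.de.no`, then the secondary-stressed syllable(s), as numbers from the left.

Weights: 1 mo L, 2 be L, 3 ti L, 4 ni L, 5 po L, 6 de L, 7 no L.
Parse left to right (heavy = foot alone; LL = one foot; stranded L unfooted): (ˈmo.be) (ˈti.ni) (ˈpo.de) no.
Foot heads: 1, 3, 5.
Primary stress on the rightmost head = syllable 5.
Secondary stress on 1, 3: ˌmo.be.ˌti.ni.ˈpo.de.no.

primary 5, secondary 1, 3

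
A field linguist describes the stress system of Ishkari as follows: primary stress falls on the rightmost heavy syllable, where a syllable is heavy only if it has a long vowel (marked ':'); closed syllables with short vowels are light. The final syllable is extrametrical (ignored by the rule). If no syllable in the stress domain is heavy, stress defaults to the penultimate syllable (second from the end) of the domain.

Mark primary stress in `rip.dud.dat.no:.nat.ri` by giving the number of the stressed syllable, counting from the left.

The final syllable (6, ri) is extrametrical; the stress domain is syllables 1–5.
Weights: 1 rip L, 2 dud L, 3 dat L, 4 no: H, 5 nat L.
Heavy syllables in the domain: 4. The rightmost is syllable 4 (no:).
Primary stress: syllable 4 → rip.dud.dat.ˈno:.nat.ri.

4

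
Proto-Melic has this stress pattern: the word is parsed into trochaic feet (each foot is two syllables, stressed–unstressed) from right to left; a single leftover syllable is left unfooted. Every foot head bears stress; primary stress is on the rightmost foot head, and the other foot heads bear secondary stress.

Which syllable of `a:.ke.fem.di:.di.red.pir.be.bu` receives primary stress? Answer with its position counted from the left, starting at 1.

8

Parse right to left into trochaic (ˈσσ) feet: a: (ˈke.fem) (ˈdi:.di) (ˈred.pir) (ˈbe.bu). Syllable 1 is left unfooted.
Foot heads (stressed positions): 2, 4, 6, 8.
End Rule Rightmost: primary stress on the rightmost head = syllable 8.
Primary stress: syllable 8 → a:.ke.fem.di:.di.red.pir.ˈbe.bu.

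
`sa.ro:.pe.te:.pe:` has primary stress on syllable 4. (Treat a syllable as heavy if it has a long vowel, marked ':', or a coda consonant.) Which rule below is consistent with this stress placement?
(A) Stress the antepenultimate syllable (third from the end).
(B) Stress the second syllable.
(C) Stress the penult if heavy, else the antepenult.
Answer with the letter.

Rule A → syllable 3 (observed: 4).
Rule B → syllable 2 (observed: 4).
Rule C → syllable 4 ✓.

C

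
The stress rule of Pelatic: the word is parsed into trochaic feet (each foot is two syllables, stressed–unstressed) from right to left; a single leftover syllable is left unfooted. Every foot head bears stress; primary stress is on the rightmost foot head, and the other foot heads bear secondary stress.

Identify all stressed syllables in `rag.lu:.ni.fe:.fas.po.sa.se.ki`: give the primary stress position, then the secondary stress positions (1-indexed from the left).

Parse right to left into trochaic (ˈσσ) feet: rag (ˈlu:.ni) (ˈfe:.fas) (ˈpo.sa) (ˈse.ki). Syllable 1 is left unfooted.
Foot heads (stressed positions): 2, 4, 6, 8.
End Rule Rightmost: primary stress on the rightmost head = syllable 8.
Secondary stress on 2, 4, 6: rag.ˌlu:.ni.ˌfe:.fas.ˌpo.sa.ˈse.ki.

primary 8, secondary 2, 4, 6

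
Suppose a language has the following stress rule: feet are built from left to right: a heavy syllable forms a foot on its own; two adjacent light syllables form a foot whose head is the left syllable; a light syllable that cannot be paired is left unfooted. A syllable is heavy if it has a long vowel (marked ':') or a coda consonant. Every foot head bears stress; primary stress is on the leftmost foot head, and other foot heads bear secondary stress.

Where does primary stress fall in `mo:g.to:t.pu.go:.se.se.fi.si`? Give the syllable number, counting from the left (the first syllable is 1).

Weights: 1 mo:g H, 2 to:t H, 3 pu L, 4 go: H, 5 se L, 6 se L, 7 fi L, 8 si L.
Parse left to right (heavy = foot alone; LL = one foot; stranded L unfooted): (ˈmo:g) (ˈto:t) pu (ˈgo:) (ˈse.se) (ˈfi.si).
Foot heads: 1, 2, 4, 5, 7.
Primary stress on the leftmost head = syllable 1.
Primary stress: syllable 1 → ˈmo:g.to:t.pu.go:.se.se.fi.si.

1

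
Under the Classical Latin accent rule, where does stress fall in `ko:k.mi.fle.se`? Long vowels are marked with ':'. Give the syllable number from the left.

Classical Latin: stress the penult if heavy (long vowel or closed), else the antepenult.
Weights: 2 mi L, 3 fle L, 4 se L.
The penult (syllable 3, fle) is light, so stress falls on the antepenult (syllable 2, mi).
Stress on syllable 2: ko:k.ˈmi.fle.se.

2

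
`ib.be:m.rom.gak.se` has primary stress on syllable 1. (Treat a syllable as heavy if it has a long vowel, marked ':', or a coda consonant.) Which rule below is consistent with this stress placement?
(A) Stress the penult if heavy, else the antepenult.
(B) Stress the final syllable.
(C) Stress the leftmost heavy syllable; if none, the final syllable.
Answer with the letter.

C

Rule A → syllable 4 (observed: 1).
Rule B → syllable 5 (observed: 1).
Rule C → syllable 1 ✓.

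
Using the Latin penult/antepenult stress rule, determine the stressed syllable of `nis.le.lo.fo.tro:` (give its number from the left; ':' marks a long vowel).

Classical Latin: stress the penult if heavy (long vowel or closed), else the antepenult.
Weights: 3 lo L, 4 fo L, 5 tro: H.
The penult (syllable 4, fo) is light, so stress falls on the antepenult (syllable 3, lo).
Stress on syllable 3: nis.le.ˈlo.fo.tro:.

3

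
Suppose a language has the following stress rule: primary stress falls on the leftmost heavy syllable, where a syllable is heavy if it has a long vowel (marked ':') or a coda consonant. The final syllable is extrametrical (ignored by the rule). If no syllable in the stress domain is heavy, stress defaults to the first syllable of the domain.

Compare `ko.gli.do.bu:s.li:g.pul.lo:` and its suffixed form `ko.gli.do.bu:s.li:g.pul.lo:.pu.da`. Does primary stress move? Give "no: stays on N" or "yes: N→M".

Base `ko.gli.do.bu:s.li:g.pul.lo:` (7 syllables):
  The final syllable (7, lo:) is extrametrical; the stress domain is syllables 1–6.
  Weights: 1 ko L, 2 gli L, 3 do L, 4 bu:s H, 5 li:g H, 6 pul H.
  Heavy syllables in the domain: 4, 5, 6. The leftmost is syllable 4 (bu:s).
  → primary stress on syllable 4.
Suffixed `ko.gli.do.bu:s.li:g.pul.lo:.pu.da` (9 syllables):
  The final syllable (9, da) is extrametrical; the stress domain is syllables 1–8.
  Weights: 1 ko L, 2 gli L, 3 do L, 4 bu:s H, 5 li:g H, 6 pul H, 7 lo: H, 8 pu L.
  Heavy syllables in the domain: 4, 5, 6, 7. The leftmost is syllable 4 (bu:s).
  → primary stress on syllable 4.

no: stays on 4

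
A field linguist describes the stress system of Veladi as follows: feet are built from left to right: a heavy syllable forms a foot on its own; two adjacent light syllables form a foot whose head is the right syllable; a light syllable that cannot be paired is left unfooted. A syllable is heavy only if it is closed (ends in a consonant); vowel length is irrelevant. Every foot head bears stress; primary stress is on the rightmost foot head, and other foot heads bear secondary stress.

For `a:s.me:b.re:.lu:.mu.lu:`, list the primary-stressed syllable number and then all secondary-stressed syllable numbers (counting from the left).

primary 6, secondary 1, 2, 4

Weights: 1 a:s H, 2 me:b H, 3 re: L, 4 lu: L, 5 mu L, 6 lu: L.
Parse left to right (heavy = foot alone; LL = one foot; stranded L unfooted): (ˈa:s) (ˈme:b) (re:.ˈlu:) (mu.ˈlu:).
Foot heads: 1, 2, 4, 6.
Primary stress on the rightmost head = syllable 6.
Secondary stress on 1, 2, 4: ˌa:s.ˌme:b.re:.ˌlu:.mu.ˈlu:.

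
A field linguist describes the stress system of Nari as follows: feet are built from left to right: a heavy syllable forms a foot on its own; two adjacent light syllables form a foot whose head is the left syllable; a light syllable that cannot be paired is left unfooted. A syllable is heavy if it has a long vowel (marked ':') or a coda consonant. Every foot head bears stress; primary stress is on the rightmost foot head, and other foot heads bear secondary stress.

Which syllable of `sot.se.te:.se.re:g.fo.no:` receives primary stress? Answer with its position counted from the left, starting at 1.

Weights: 1 sot H, 2 se L, 3 te: H, 4 se L, 5 re:g H, 6 fo L, 7 no: H.
Parse left to right (heavy = foot alone; LL = one foot; stranded L unfooted): (ˈsot) se (ˈte:) se (ˈre:g) fo (ˈno:).
Foot heads: 1, 3, 5, 7.
Primary stress on the rightmost head = syllable 7.
Primary stress: syllable 7 → sot.se.te:.se.re:g.fo.ˈno:.

7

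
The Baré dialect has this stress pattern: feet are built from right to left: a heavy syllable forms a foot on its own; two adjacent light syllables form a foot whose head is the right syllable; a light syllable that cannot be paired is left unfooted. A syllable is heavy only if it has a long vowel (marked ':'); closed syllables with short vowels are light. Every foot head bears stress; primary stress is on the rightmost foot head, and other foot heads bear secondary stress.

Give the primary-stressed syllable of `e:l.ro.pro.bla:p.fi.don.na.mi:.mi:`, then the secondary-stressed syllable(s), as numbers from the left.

primary 9, secondary 1, 3, 4, 7, 8

Weights: 1 e:l H, 2 ro L, 3 pro L, 4 bla:p H, 5 fi L, 6 don L, 7 na L, 8 mi: H, 9 mi: H.
Parse right to left (heavy = foot alone; LL = one foot; stranded L unfooted): (ˈe:l) (ro.ˈpro) (ˈbla:p) fi (don.ˈna) (ˈmi:) (ˈmi:).
Foot heads: 1, 3, 4, 7, 8, 9.
Primary stress on the rightmost head = syllable 9.
Secondary stress on 1, 3, 4, 7, 8: ˌe:l.ro.ˌpro.ˌbla:p.fi.don.ˌna.ˌmi:.ˈmi:.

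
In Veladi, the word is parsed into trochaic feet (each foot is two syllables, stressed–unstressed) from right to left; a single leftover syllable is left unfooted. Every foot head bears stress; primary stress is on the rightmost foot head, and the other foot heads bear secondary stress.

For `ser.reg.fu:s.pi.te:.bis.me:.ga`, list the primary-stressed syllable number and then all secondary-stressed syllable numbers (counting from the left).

Parse right to left into trochaic (ˈσσ) feet: (ˈser.reg) (ˈfu:s.pi) (ˈte:.bis) (ˈme:.ga).
Foot heads (stressed positions): 1, 3, 5, 7.
End Rule Rightmost: primary stress on the rightmost head = syllable 7.
Secondary stress on 1, 3, 5: ˌser.reg.ˌfu:s.pi.ˌte:.bis.ˈme:.ga.

primary 7, secondary 1, 3, 5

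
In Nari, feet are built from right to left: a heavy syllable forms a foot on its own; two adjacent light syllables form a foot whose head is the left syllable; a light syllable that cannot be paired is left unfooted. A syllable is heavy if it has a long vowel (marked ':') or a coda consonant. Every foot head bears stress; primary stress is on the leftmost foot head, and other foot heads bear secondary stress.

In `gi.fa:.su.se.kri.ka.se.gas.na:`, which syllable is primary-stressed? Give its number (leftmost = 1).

2

Weights: 1 gi L, 2 fa: H, 3 su L, 4 se L, 5 kri L, 6 ka L, 7 se L, 8 gas H, 9 na: H.
Parse right to left (heavy = foot alone; LL = one foot; stranded L unfooted): gi (ˈfa:) su (ˈse.kri) (ˈka.se) (ˈgas) (ˈna:).
Foot heads: 2, 4, 6, 8, 9.
Primary stress on the leftmost head = syllable 2.
Primary stress: syllable 2 → gi.ˈfa:.su.se.kri.ka.se.gas.na:.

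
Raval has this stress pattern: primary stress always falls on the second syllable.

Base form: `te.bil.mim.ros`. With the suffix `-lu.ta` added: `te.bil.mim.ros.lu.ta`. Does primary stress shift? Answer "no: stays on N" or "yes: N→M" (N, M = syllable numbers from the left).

no: stays on 2

Base `te.bil.mim.ros` (4 syllables):
  The word has 4 syllables; the second syllable is syllable 2 (bil).
  → primary stress on syllable 2.
Suffixed `te.bil.mim.ros.lu.ta` (6 syllables):
  The word has 6 syllables; the second syllable is syllable 2 (bil).
  → primary stress on syllable 2.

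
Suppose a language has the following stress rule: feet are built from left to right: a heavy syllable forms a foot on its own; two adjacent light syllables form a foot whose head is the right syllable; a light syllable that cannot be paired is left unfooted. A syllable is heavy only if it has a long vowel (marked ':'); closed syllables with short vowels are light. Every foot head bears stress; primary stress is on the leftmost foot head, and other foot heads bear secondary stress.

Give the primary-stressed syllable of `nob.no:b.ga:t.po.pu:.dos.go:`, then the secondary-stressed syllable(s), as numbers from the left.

primary 2, secondary 3, 5, 7

Weights: 1 nob L, 2 no:b H, 3 ga:t H, 4 po L, 5 pu: H, 6 dos L, 7 go: H.
Parse left to right (heavy = foot alone; LL = one foot; stranded L unfooted): nob (ˈno:b) (ˈga:t) po (ˈpu:) dos (ˈgo:).
Foot heads: 2, 3, 5, 7.
Primary stress on the leftmost head = syllable 2.
Secondary stress on 3, 5, 7: nob.ˈno:b.ˌga:t.po.ˌpu:.dos.ˌgo:.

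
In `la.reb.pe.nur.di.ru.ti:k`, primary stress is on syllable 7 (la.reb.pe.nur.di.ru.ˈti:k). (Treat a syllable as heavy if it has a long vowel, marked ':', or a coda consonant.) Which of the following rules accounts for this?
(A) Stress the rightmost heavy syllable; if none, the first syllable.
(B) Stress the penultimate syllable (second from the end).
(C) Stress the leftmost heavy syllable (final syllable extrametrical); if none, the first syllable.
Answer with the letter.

Rule A → syllable 7 ✓.
Rule B → syllable 6 (observed: 7).
Rule C → syllable 2 (observed: 7).

A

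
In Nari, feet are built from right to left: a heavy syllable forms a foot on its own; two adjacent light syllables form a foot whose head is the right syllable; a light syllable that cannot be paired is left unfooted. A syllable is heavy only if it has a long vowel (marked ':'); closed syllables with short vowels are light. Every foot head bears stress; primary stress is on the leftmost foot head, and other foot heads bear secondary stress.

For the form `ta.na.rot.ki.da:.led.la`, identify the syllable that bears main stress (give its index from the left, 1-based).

Weights: 1 ta L, 2 na L, 3 rot L, 4 ki L, 5 da: H, 6 led L, 7 la L.
Parse right to left (heavy = foot alone; LL = one foot; stranded L unfooted): (ta.ˈna) (rot.ˈki) (ˈda:) (led.ˈla).
Foot heads: 2, 4, 5, 7.
Primary stress on the leftmost head = syllable 2.
Primary stress: syllable 2 → ta.ˈna.rot.ki.da:.led.la.

2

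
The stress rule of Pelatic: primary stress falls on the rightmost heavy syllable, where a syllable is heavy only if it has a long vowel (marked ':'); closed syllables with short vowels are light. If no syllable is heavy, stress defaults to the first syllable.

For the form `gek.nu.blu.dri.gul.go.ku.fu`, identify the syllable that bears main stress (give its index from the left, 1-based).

1

Weights: 1 gek L, 2 nu L, 3 blu L, 4 dri L, 5 gul L, 6 go L, 7 ku L, 8 fu L.
No heavy syllable in the domain; default to the first syllable = syllable 1.
Primary stress: syllable 1 → ˈgek.nu.blu.dri.gul.go.ku.fu.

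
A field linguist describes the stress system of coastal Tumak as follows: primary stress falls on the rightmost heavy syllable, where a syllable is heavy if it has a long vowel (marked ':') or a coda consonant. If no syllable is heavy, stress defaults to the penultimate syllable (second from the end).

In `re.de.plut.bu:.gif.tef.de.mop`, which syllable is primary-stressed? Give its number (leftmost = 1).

Weights: 1 re L, 2 de L, 3 plut H, 4 bu: H, 5 gif H, 6 tef H, 7 de L, 8 mop H.
Heavy syllables in the domain: 3, 4, 5, 6, 8. The rightmost is syllable 8 (mop).
Primary stress: syllable 8 → re.de.plut.bu:.gif.tef.de.ˈmop.

8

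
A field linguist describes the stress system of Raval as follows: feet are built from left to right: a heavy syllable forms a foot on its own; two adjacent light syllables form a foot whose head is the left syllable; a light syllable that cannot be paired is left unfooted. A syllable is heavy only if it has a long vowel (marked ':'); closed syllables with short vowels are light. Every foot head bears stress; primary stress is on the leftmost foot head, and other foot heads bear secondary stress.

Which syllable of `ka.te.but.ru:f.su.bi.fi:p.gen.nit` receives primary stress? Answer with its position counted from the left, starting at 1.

Weights: 1 ka L, 2 te L, 3 but L, 4 ru:f H, 5 su L, 6 bi L, 7 fi:p H, 8 gen L, 9 nit L.
Parse left to right (heavy = foot alone; LL = one foot; stranded L unfooted): (ˈka.te) but (ˈru:f) (ˈsu.bi) (ˈfi:p) (ˈgen.nit).
Foot heads: 1, 4, 5, 7, 8.
Primary stress on the leftmost head = syllable 1.
Primary stress: syllable 1 → ˈka.te.but.ru:f.su.bi.fi:p.gen.nit.

1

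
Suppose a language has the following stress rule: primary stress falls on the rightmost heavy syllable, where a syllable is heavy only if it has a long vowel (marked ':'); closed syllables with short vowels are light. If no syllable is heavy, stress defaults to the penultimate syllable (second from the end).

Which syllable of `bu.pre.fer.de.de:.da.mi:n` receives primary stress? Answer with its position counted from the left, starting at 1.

Weights: 1 bu L, 2 pre L, 3 fer L, 4 de L, 5 de: H, 6 da L, 7 mi:n H.
Heavy syllables in the domain: 5, 7. The rightmost is syllable 7 (mi:n).
Primary stress: syllable 7 → bu.pre.fer.de.de:.da.ˈmi:n.

7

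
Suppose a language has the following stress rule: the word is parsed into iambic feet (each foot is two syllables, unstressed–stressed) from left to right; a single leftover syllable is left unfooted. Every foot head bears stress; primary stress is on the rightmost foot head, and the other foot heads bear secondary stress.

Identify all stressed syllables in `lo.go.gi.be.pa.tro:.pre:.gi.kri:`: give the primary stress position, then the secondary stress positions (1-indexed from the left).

primary 8, secondary 2, 4, 6

Parse left to right into iambic (σˈσ) feet: (lo.ˈgo) (gi.ˈbe) (pa.ˈtro:) (pre:.ˈgi) kri:. Syllable 9 is left unfooted.
Foot heads (stressed positions): 2, 4, 6, 8.
End Rule Rightmost: primary stress on the rightmost head = syllable 8.
Secondary stress on 2, 4, 6: lo.ˌgo.gi.ˌbe.pa.ˌtro:.pre:.ˈgi.kri:.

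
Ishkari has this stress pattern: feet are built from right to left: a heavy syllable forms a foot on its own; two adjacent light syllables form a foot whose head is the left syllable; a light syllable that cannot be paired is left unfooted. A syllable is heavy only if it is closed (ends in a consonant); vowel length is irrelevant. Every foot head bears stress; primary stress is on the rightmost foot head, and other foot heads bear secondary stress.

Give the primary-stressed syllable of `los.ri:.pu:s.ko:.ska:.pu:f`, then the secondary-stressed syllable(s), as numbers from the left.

primary 6, secondary 1, 3, 4

Weights: 1 los H, 2 ri: L, 3 pu:s H, 4 ko: L, 5 ska: L, 6 pu:f H.
Parse right to left (heavy = foot alone; LL = one foot; stranded L unfooted): (ˈlos) ri: (ˈpu:s) (ˈko:.ska:) (ˈpu:f).
Foot heads: 1, 3, 4, 6.
Primary stress on the rightmost head = syllable 6.
Secondary stress on 1, 3, 4: ˌlos.ri:.ˌpu:s.ˌko:.ska:.ˈpu:f.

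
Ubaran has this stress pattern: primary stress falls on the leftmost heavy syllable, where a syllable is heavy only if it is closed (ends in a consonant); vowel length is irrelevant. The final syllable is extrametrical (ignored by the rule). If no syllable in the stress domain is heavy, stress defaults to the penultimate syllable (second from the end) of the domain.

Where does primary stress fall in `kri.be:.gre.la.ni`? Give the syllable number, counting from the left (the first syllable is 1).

3

The final syllable (5, ni) is extrametrical; the stress domain is syllables 1–4.
Weights: 1 kri L, 2 be: L, 3 gre L, 4 la L.
No heavy syllable in the domain; default to the penultimate syllable (second from the end) of the domain = syllable 3.
Primary stress: syllable 3 → kri.be:.ˈgre.la.ni.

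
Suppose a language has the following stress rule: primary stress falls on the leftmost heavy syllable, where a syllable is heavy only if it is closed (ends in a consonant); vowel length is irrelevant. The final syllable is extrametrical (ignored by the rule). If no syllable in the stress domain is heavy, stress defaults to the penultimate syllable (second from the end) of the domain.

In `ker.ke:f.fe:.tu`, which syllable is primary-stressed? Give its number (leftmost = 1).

1

The final syllable (4, tu) is extrametrical; the stress domain is syllables 1–3.
Weights: 1 ker H, 2 ke:f H, 3 fe: L.
Heavy syllables in the domain: 1, 2. The leftmost is syllable 1 (ker).
Primary stress: syllable 1 → ˈker.ke:f.fe:.tu.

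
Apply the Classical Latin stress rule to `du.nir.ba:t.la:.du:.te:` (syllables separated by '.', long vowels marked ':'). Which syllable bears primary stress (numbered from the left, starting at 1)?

5

Classical Latin: stress the penult if heavy (long vowel or closed), else the antepenult.
Weights: 4 la: H, 5 du: H, 6 te: H.
The penult (syllable 5, du:) is heavy, so it takes stress.
Stress on syllable 5: du.nir.ba:t.la:.ˈdu:.te:.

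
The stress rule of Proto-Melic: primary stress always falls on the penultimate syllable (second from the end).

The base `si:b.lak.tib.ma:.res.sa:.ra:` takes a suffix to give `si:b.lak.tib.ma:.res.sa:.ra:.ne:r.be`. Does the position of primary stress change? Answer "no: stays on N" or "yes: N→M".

yes: 6→8

Base `si:b.lak.tib.ma:.res.sa:.ra:` (7 syllables):
  The word has 7 syllables; the penultimate syllable (second from the end) is syllable 6 (sa:).
  → primary stress on syllable 6.
Suffixed `si:b.lak.tib.ma:.res.sa:.ra:.ne:r.be` (9 syllables):
  The word has 9 syllables; the penultimate syllable (second from the end) is syllable 8 (ne:r).
  → primary stress on syllable 8.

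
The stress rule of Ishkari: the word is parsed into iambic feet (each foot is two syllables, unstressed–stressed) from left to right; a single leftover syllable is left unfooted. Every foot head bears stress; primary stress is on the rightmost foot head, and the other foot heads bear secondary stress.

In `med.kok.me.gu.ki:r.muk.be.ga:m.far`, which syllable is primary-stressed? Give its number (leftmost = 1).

Parse left to right into iambic (σˈσ) feet: (med.ˈkok) (me.ˈgu) (ki:r.ˈmuk) (be.ˈga:m) far. Syllable 9 is left unfooted.
Foot heads (stressed positions): 2, 4, 6, 8.
End Rule Rightmost: primary stress on the rightmost head = syllable 8.
Primary stress: syllable 8 → med.kok.me.gu.ki:r.muk.be.ˈga:m.far.

8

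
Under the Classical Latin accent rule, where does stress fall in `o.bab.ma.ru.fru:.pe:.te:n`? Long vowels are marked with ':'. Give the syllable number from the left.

6

Classical Latin: stress the penult if heavy (long vowel or closed), else the antepenult.
Weights: 5 fru: H, 6 pe: H, 7 te:n H.
The penult (syllable 6, pe:) is heavy, so it takes stress.
Stress on syllable 6: o.bab.ma.ru.fru:.ˈpe:.te:n.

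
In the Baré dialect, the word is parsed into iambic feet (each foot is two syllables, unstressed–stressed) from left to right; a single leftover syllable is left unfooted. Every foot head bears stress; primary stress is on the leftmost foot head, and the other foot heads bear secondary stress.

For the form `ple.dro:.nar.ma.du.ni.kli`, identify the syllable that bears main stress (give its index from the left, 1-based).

Parse left to right into iambic (σˈσ) feet: (ple.ˈdro:) (nar.ˈma) (du.ˈni) kli. Syllable 7 is left unfooted.
Foot heads (stressed positions): 2, 4, 6.
End Rule Leftmost: primary stress on the leftmost head = syllable 2.
Primary stress: syllable 2 → ple.ˈdro:.nar.ma.du.ni.kli.

2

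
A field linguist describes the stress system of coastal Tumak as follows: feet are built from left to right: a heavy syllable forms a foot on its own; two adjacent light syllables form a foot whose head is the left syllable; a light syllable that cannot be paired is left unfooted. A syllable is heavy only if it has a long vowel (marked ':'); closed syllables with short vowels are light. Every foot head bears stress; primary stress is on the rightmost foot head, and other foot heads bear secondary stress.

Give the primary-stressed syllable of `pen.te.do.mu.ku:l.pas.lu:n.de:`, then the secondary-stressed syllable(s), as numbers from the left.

Weights: 1 pen L, 2 te L, 3 do L, 4 mu L, 5 ku:l H, 6 pas L, 7 lu:n H, 8 de: H.
Parse left to right (heavy = foot alone; LL = one foot; stranded L unfooted): (ˈpen.te) (ˈdo.mu) (ˈku:l) pas (ˈlu:n) (ˈde:).
Foot heads: 1, 3, 5, 7, 8.
Primary stress on the rightmost head = syllable 8.
Secondary stress on 1, 3, 5, 7: ˌpen.te.ˌdo.mu.ˌku:l.pas.ˌlu:n.ˈde:.

primary 8, secondary 1, 3, 5, 7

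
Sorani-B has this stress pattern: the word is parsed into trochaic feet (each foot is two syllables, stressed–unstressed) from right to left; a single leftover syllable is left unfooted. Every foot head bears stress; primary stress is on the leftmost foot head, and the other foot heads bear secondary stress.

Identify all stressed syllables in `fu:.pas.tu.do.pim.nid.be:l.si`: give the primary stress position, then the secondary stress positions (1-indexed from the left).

primary 1, secondary 3, 5, 7

Parse right to left into trochaic (ˈσσ) feet: (ˈfu:.pas) (ˈtu.do) (ˈpim.nid) (ˈbe:l.si).
Foot heads (stressed positions): 1, 3, 5, 7.
End Rule Leftmost: primary stress on the leftmost head = syllable 1.
Secondary stress on 3, 5, 7: ˈfu:.pas.ˌtu.do.ˌpim.nid.ˌbe:l.si.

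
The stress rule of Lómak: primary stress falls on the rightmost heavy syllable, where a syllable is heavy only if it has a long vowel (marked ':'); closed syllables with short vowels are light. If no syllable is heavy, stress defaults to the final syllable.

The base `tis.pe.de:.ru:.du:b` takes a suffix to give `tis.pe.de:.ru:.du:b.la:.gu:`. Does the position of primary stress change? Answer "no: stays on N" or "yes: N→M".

yes: 5→7

Base `tis.pe.de:.ru:.du:b` (5 syllables):
  Weights: 1 tis L, 2 pe L, 3 de: H, 4 ru: H, 5 du:b H.
  Heavy syllables in the domain: 3, 4, 5. The rightmost is syllable 5 (du:b).
  → primary stress on syllable 5.
Suffixed `tis.pe.de:.ru:.du:b.la:.gu:` (7 syllables):
  Weights: 1 tis L, 2 pe L, 3 de: H, 4 ru: H, 5 du:b H, 6 la: H, 7 gu: H.
  Heavy syllables in the domain: 3, 4, 5, 6, 7. The rightmost is syllable 7 (gu:).
  → primary stress on syllable 7.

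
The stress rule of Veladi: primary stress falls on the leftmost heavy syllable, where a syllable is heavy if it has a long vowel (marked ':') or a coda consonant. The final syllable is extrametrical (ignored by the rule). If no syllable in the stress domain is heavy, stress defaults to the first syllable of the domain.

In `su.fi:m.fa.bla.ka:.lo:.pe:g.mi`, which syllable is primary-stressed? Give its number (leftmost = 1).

The final syllable (8, mi) is extrametrical; the stress domain is syllables 1–7.
Weights: 1 su L, 2 fi:m H, 3 fa L, 4 bla L, 5 ka: H, 6 lo: H, 7 pe:g H.
Heavy syllables in the domain: 2, 5, 6, 7. The leftmost is syllable 2 (fi:m).
Primary stress: syllable 2 → su.ˈfi:m.fa.bla.ka:.lo:.pe:g.mi.

2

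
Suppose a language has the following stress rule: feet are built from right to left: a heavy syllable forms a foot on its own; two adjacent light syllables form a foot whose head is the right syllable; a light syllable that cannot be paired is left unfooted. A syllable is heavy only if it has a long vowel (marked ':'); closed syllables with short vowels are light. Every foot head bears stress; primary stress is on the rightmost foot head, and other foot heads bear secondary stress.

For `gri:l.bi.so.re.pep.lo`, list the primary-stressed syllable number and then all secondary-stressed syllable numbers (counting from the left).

primary 6, secondary 1, 4

Weights: 1 gri:l H, 2 bi L, 3 so L, 4 re L, 5 pep L, 6 lo L.
Parse right to left (heavy = foot alone; LL = one foot; stranded L unfooted): (ˈgri:l) bi (so.ˈre) (pep.ˈlo).
Foot heads: 1, 4, 6.
Primary stress on the rightmost head = syllable 6.
Secondary stress on 1, 4: ˌgri:l.bi.so.ˌre.pep.ˈlo.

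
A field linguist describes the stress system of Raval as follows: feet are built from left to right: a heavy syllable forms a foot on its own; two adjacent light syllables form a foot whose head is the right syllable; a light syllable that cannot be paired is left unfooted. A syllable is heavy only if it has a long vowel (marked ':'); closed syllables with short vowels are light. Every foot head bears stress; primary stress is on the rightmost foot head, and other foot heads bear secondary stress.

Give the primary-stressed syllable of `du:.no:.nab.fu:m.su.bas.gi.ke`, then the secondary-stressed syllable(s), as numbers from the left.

Weights: 1 du: H, 2 no: H, 3 nab L, 4 fu:m H, 5 su L, 6 bas L, 7 gi L, 8 ke L.
Parse left to right (heavy = foot alone; LL = one foot; stranded L unfooted): (ˈdu:) (ˈno:) nab (ˈfu:m) (su.ˈbas) (gi.ˈke).
Foot heads: 1, 2, 4, 6, 8.
Primary stress on the rightmost head = syllable 8.
Secondary stress on 1, 2, 4, 6: ˌdu:.ˌno:.nab.ˌfu:m.su.ˌbas.gi.ˈke.

primary 8, secondary 1, 2, 4, 6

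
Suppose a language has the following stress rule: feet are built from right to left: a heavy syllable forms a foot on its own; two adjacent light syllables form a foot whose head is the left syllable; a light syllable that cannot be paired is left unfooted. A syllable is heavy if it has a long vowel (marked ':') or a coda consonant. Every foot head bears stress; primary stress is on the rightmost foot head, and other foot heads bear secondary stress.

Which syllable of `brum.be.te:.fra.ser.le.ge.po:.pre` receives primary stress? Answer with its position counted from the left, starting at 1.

8

Weights: 1 brum H, 2 be L, 3 te: H, 4 fra L, 5 ser H, 6 le L, 7 ge L, 8 po: H, 9 pre L.
Parse right to left (heavy = foot alone; LL = one foot; stranded L unfooted): (ˈbrum) be (ˈte:) fra (ˈser) (ˈle.ge) (ˈpo:) pre.
Foot heads: 1, 3, 5, 6, 8.
Primary stress on the rightmost head = syllable 8.
Primary stress: syllable 8 → brum.be.te:.fra.ser.le.ge.ˈpo:.pre.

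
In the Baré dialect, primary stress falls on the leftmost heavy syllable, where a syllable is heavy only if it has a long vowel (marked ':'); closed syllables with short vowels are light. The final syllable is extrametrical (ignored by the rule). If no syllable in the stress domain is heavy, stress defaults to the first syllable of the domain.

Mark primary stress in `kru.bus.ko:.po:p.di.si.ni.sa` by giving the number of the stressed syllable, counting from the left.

3

The final syllable (8, sa) is extrametrical; the stress domain is syllables 1–7.
Weights: 1 kru L, 2 bus L, 3 ko: H, 4 po:p H, 5 di L, 6 si L, 7 ni L.
Heavy syllables in the domain: 3, 4. The leftmost is syllable 3 (ko:).
Primary stress: syllable 3 → kru.bus.ˈko:.po:p.di.si.ni.sa.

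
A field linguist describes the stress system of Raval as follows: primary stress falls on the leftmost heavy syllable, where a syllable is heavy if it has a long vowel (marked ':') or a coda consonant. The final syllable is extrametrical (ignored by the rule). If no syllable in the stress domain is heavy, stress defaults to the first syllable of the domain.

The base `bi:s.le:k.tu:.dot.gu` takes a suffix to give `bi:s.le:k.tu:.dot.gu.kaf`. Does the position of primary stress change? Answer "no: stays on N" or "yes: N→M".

no: stays on 1

Base `bi:s.le:k.tu:.dot.gu` (5 syllables):
  The final syllable (5, gu) is extrametrical; the stress domain is syllables 1–4.
  Weights: 1 bi:s H, 2 le:k H, 3 tu: H, 4 dot H.
  Heavy syllables in the domain: 1, 2, 3, 4. The leftmost is syllable 1 (bi:s).
  → primary stress on syllable 1.
Suffixed `bi:s.le:k.tu:.dot.gu.kaf` (6 syllables):
  The final syllable (6, kaf) is extrametrical; the stress domain is syllables 1–5.
  Weights: 1 bi:s H, 2 le:k H, 3 tu: H, 4 dot H, 5 gu L.
  Heavy syllables in the domain: 1, 2, 3, 4. The leftmost is syllable 1 (bi:s).
  → primary stress on syllable 1.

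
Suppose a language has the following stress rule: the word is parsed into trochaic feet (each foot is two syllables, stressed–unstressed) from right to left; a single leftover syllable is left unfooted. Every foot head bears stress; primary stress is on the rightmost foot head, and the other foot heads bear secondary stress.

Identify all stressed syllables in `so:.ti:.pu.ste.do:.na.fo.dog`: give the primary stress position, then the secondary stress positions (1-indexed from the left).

Parse right to left into trochaic (ˈσσ) feet: (ˈso:.ti:) (ˈpu.ste) (ˈdo:.na) (ˈfo.dog).
Foot heads (stressed positions): 1, 3, 5, 7.
End Rule Rightmost: primary stress on the rightmost head = syllable 7.
Secondary stress on 1, 3, 5: ˌso:.ti:.ˌpu.ste.ˌdo:.na.ˈfo.dog.

primary 7, secondary 1, 3, 5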